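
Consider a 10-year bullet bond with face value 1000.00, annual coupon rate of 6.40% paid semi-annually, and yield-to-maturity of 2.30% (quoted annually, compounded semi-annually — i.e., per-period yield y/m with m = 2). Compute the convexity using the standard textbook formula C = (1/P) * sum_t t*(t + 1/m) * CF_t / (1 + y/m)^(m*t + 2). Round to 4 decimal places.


Answer: Convexity = 74.6831

Derivation:
Coupon per period c = face * coupon_rate / m = 32.000000
Periods per year m = 2; per-period yield y/m = 0.011500
Number of cashflows N = 20
Cashflows (t years, CF_t, discount factor 1/(1+y/m)^(m*t), PV):
  t = 0.5000: CF_t = 32.000000, DF = 0.988631, PV = 31.636184
  t = 1.0000: CF_t = 32.000000, DF = 0.977391, PV = 31.276504
  t = 1.5000: CF_t = 32.000000, DF = 0.966279, PV = 30.920914
  t = 2.0000: CF_t = 32.000000, DF = 0.955293, PV = 30.569366
  t = 2.5000: CF_t = 32.000000, DF = 0.944432, PV = 30.221815
  t = 3.0000: CF_t = 32.000000, DF = 0.933694, PV = 29.878216
  t = 3.5000: CF_t = 32.000000, DF = 0.923079, PV = 29.538523
  t = 4.0000: CF_t = 32.000000, DF = 0.912584, PV = 29.202692
  t = 4.5000: CF_t = 32.000000, DF = 0.902209, PV = 28.870679
  t = 5.0000: CF_t = 32.000000, DF = 0.891951, PV = 28.542441
  t = 5.5000: CF_t = 32.000000, DF = 0.881810, PV = 28.217934
  t = 6.0000: CF_t = 32.000000, DF = 0.871785, PV = 27.897118
  t = 6.5000: CF_t = 32.000000, DF = 0.861873, PV = 27.579948
  t = 7.0000: CF_t = 32.000000, DF = 0.852075, PV = 27.266385
  t = 7.5000: CF_t = 32.000000, DF = 0.842387, PV = 26.956386
  t = 8.0000: CF_t = 32.000000, DF = 0.832810, PV = 26.649912
  t = 8.5000: CF_t = 32.000000, DF = 0.823341, PV = 26.346923
  t = 9.0000: CF_t = 32.000000, DF = 0.813981, PV = 26.047378
  t = 9.5000: CF_t = 32.000000, DF = 0.804726, PV = 25.751239
  t = 10.0000: CF_t = 1032.000000, DF = 0.795577, PV = 821.035537
Price P = sum_t PV_t = 1364.406091
Convexity numerator sum_t t*(t + 1/m) * CF_t / (1+y/m)^(m*t + 2):
  t = 0.5000: term = 15.460457
  t = 1.0000: term = 45.854049
  t = 1.5000: term = 90.665445
  t = 2.0000: term = 149.391078
  t = 2.5000: term = 221.538919
  t = 3.0000: term = 306.628261
  t = 3.5000: term = 404.189503
  t = 4.0000: term = 513.763932
  t = 4.5000: term = 634.903525
  t = 5.0000: term = 767.170734
  t = 5.5000: term = 910.138290
  t = 6.0000: term = 1063.389006
  t = 6.5000: term = 1226.515577
  t = 7.0000: term = 1399.120397
  t = 7.5000: term = 1580.815363
  t = 8.0000: term = 1771.221695
  t = 8.5000: term = 1969.969755
  t = 9.0000: term = 2176.698866
  t = 9.5000: term = 2391.057138
  t = 10.0000: term = 84259.616862
Convexity = (1/P) * sum = 101898.108851 / 1364.406091 = 74.683124


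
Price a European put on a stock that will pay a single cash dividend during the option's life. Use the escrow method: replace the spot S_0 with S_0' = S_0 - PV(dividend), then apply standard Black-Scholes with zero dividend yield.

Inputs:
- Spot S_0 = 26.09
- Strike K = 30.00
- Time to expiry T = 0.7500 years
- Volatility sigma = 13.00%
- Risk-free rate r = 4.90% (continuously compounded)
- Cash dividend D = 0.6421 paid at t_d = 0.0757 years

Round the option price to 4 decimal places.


PV(D) = D * exp(-r * t_d) = 0.6421 * 0.99629757 = 0.63972267
S_0' = S_0 - PV(D) = 26.0900 - 0.63972267 = 25.45027733
d1 = (ln(S_0'/K) + (r + sigma^2/2)*T) / (sigma*sqrt(T)) = -1.07816380
d2 = d1 - sigma*sqrt(T) = -1.19074711
exp(-rT) = 0.96391708
N(-d1) = 0.85951967; N(-d2) = 0.88312356
P = K * exp(-rT) * N(-d2) - S_0' * N(-d1) = 30.0000 * 0.96391708 * 0.88312356 - 25.45027733 * 0.85951967 = 3.6627

Answer: Price = 3.6627


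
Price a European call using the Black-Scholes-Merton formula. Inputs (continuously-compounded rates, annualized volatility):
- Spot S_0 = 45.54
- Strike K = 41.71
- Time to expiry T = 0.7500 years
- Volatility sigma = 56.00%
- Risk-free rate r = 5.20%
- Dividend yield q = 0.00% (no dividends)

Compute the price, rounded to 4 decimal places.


d1 = (ln(S/K) + (r - q + 0.5*sigma^2) * T) / (sigma * sqrt(T)) = 0.50404772
d2 = d1 - sigma * sqrt(T) = 0.01907349
exp(-rT) = 0.96175071; exp(-qT) = 1.00000000
C = S_0 * exp(-qT) * N(d1) - K * exp(-rT) * N(d2)
N(d1) = 0.69288608; N(d2) = 0.50760876
C = 45.5400 * 1.00000000 * 0.69288608 - 41.7100 * 0.96175071 * 0.50760876 = 11.1915

Answer: Price = 11.1915


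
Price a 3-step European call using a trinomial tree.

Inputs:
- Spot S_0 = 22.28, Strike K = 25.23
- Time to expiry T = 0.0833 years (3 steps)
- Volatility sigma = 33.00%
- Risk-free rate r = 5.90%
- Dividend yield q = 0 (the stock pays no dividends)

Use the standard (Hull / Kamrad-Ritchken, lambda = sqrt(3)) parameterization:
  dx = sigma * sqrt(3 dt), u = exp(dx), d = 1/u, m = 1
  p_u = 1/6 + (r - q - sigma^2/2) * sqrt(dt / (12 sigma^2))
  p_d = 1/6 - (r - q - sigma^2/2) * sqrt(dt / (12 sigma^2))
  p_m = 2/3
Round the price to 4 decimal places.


Answer: Price = V(0,0) = 0.1167

Derivation:
dt = T/N = 0.027767; dx = sigma*sqrt(3*dt) = 0.095244
u = exp(dx) = 1.099927; d = 1/u = 0.909151
p_u = 0.167330, p_m = 0.666667, p_d = 0.166003
Discount per step: exp(-r*dt) = 0.998363
Stock lattice S(k, j) with j the centered position index:
  k=0: S(0,+0) = 22.2800
  k=1: S(1,-1) = 20.2559; S(1,+0) = 22.2800; S(1,+1) = 24.5064
  k=2: S(2,-2) = 18.4157; S(2,-1) = 20.2559; S(2,+0) = 22.2800; S(2,+1) = 24.5064; S(2,+2) = 26.9552
  k=3: S(3,-3) = 16.7426; S(3,-2) = 18.4157; S(3,-1) = 20.2559; S(3,+0) = 22.2800; S(3,+1) = 24.5064; S(3,+2) = 26.9552; S(3,+3) = 29.6488
Terminal payoffs V(N, j) = max(S_T - K, 0):
  V(3,-3) = 0.000000; V(3,-2) = 0.000000; V(3,-1) = 0.000000; V(3,+0) = 0.000000; V(3,+1) = 0.000000; V(3,+2) = 1.725218; V(3,+3) = 4.418770
Backward induction: V(k, j) = exp(-r*dt) * [p_u * V(k+1, j+1) + p_m * V(k+1, j) + p_d * V(k+1, j-1)]
  V(2,-2) = exp(-r*dt) * [p_u*0.000000 + p_m*0.000000 + p_d*0.000000] = 0.000000
  V(2,-1) = exp(-r*dt) * [p_u*0.000000 + p_m*0.000000 + p_d*0.000000] = 0.000000
  V(2,+0) = exp(-r*dt) * [p_u*0.000000 + p_m*0.000000 + p_d*0.000000] = 0.000000
  V(2,+1) = exp(-r*dt) * [p_u*1.725218 + p_m*0.000000 + p_d*0.000000] = 0.288208
  V(2,+2) = exp(-r*dt) * [p_u*4.418770 + p_m*1.725218 + p_d*0.000000] = 1.886445
  V(1,-1) = exp(-r*dt) * [p_u*0.000000 + p_m*0.000000 + p_d*0.000000] = 0.000000
  V(1,+0) = exp(-r*dt) * [p_u*0.288208 + p_m*0.000000 + p_d*0.000000] = 0.048147
  V(1,+1) = exp(-r*dt) * [p_u*1.886445 + p_m*0.288208 + p_d*0.000000] = 0.506966
  V(0,+0) = exp(-r*dt) * [p_u*0.506966 + p_m*0.048147 + p_d*0.000000] = 0.116737


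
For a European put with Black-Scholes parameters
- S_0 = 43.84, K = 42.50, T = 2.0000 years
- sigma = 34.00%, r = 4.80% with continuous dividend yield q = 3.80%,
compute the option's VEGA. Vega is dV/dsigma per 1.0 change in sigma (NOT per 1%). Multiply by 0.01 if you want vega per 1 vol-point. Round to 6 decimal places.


Answer: Vega = 21.587750

Derivation:
d1 = 0.3465708499; d2 = -0.1342617613
phi(d1) = 0.3756887728; exp(-qT) = 0.9268162066; exp(-rT) = 0.9084640161
Vega = S * exp(-qT) * phi(d1) * sqrt(T) = 43.8400 * 0.9268162066 * 0.3756887728 * 1.4142135624 = 21.587750


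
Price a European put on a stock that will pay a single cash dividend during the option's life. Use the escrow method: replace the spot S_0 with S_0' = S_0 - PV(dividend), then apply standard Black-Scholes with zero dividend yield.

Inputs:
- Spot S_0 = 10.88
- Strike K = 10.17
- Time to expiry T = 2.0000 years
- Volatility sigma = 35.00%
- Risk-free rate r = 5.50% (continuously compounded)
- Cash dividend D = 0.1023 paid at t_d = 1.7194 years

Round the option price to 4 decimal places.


PV(D) = D * exp(-r * t_d) = 0.1023 * 0.90976678 = 0.09306914
S_0' = S_0 - PV(D) = 10.8800 - 0.09306914 = 10.78693086
d1 = (ln(S_0'/K) + (r + sigma^2/2)*T) / (sigma*sqrt(T)) = 0.58870293
d2 = d1 - sigma*sqrt(T) = 0.09372819
exp(-rT) = 0.89583414
N(-d1) = 0.27803028; N(-d2) = 0.46266254
P = K * exp(-rT) * N(-d2) - S_0' * N(-d1) = 10.1700 * 0.89583414 * 0.46266254 - 10.78693086 * 0.27803028 = 1.2161

Answer: Price = 1.2161


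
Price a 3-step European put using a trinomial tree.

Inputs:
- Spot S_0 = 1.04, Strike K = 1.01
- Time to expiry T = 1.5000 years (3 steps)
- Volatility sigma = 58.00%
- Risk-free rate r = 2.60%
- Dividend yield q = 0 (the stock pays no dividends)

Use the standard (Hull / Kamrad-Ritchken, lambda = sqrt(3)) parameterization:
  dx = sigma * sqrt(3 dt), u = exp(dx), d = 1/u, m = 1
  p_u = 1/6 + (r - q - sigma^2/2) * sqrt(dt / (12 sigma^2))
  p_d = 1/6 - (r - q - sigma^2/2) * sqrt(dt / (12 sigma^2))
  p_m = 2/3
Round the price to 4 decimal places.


dt = T/N = 0.500000; dx = sigma*sqrt(3*dt) = 0.710352
u = exp(dx) = 2.034707; d = 1/u = 0.491471
p_u = 0.116621, p_m = 0.666667, p_d = 0.216712
Discount per step: exp(-r*dt) = 0.987084
Stock lattice S(k, j) with j the centered position index:
  k=0: S(0,+0) = 1.0400
  k=1: S(1,-1) = 0.5111; S(1,+0) = 1.0400; S(1,+1) = 2.1161
  k=2: S(2,-2) = 0.2512; S(2,-1) = 0.5111; S(2,+0) = 1.0400; S(2,+1) = 2.1161; S(2,+2) = 4.3056
  k=3: S(3,-3) = 0.1235; S(3,-2) = 0.2512; S(3,-1) = 0.5111; S(3,+0) = 1.0400; S(3,+1) = 2.1161; S(3,+2) = 4.3056; S(3,+3) = 8.7607
Terminal payoffs V(N, j) = max(K - S_T, 0):
  V(3,-3) = 0.886540; V(3,-2) = 0.758794; V(3,-1) = 0.498870; V(3,+0) = 0.000000; V(3,+1) = 0.000000; V(3,+2) = 0.000000; V(3,+3) = 0.000000
Backward induction: V(k, j) = exp(-r*dt) * [p_u * V(k+1, j+1) + p_m * V(k+1, j) + p_d * V(k+1, j-1)]
  V(2,-2) = exp(-r*dt) * [p_u*0.498870 + p_m*0.758794 + p_d*0.886540] = 0.746399
  V(2,-1) = exp(-r*dt) * [p_u*0.000000 + p_m*0.498870 + p_d*0.758794] = 0.490601
  V(2,+0) = exp(-r*dt) * [p_u*0.000000 + p_m*0.000000 + p_d*0.498870] = 0.106715
  V(2,+1) = exp(-r*dt) * [p_u*0.000000 + p_m*0.000000 + p_d*0.000000] = 0.000000
  V(2,+2) = exp(-r*dt) * [p_u*0.000000 + p_m*0.000000 + p_d*0.000000] = 0.000000
  V(1,-1) = exp(-r*dt) * [p_u*0.106715 + p_m*0.490601 + p_d*0.746399] = 0.494792
  V(1,+0) = exp(-r*dt) * [p_u*0.000000 + p_m*0.106715 + p_d*0.490601] = 0.175170
  V(1,+1) = exp(-r*dt) * [p_u*0.000000 + p_m*0.000000 + p_d*0.106715] = 0.022828
  V(0,+0) = exp(-r*dt) * [p_u*0.022828 + p_m*0.175170 + p_d*0.494792] = 0.223742

Answer: Price = V(0,0) = 0.2237


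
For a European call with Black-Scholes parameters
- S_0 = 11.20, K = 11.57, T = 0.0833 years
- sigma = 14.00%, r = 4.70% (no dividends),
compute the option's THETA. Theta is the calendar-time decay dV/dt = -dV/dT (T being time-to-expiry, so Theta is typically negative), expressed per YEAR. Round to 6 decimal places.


d1 = -0.6872747575; d2 = -0.7276811926
phi(d1) = 0.3150223062; exp(-qT) = 1.0000000000; exp(-rT) = 0.9960925540
Theta = -S*exp(-qT)*phi(d1)*sigma/(2*sqrt(T)) - r*K*exp(-rT)*N(d2) + q*S*exp(-qT)*N(d1)
N(d1) = 0.2459548013; N(d2) = 0.2334043829; sqrt(T) = 0.2886173938
Term 1 = -11.2000 * 1.0000000000 * 0.3150223062 * 0.1400 / (2 * 0.2886173938) = -0.8557262776
Term 2 = -0.0470 * 11.5700 * 0.9960925540 * 0.2334043829 = -0.1264270247
Term 3 = 0 (no dividend yield, q = 0)
Theta = -0.8557262776 + (-0.1264270247) + (0.0000000000) = -0.982153

Answer: Theta = -0.982153


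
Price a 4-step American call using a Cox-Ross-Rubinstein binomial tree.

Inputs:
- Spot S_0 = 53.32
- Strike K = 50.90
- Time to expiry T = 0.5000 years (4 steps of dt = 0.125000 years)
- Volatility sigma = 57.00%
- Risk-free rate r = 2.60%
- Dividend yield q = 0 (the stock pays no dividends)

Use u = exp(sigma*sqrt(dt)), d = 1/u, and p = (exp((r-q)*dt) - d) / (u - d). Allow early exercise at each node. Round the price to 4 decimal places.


dt = T/N = 0.125000
u = exp(sigma*sqrt(dt)) = 1.223267; d = 1/u = 0.817483
p = (exp((r-q)*dt) - d) / (u - d) = 0.457811
Discount per step: exp(-r*dt) = 0.996755
Stock lattice S(k, i) with i counting down-moves:
  k=0: S(0,0) = 53.3200
  k=1: S(1,0) = 65.2246; S(1,1) = 43.5882
  k=2: S(2,0) = 79.7871; S(2,1) = 53.3200; S(2,2) = 35.6326
  k=3: S(3,0) = 97.6010; S(3,1) = 65.2246; S(3,2) = 43.5882; S(3,3) = 29.1290
  k=4: S(4,0) = 119.3921; S(4,1) = 79.7871; S(4,2) = 53.3200; S(4,3) = 35.6326; S(4,4) = 23.8125
Terminal payoffs V(N, i) = max(S_T - K, 0):
  V(4,0) = 68.492123; V(4,1) = 28.887142; V(4,2) = 2.420000; V(4,3) = 0.000000; V(4,4) = 0.000000
Backward induction: V(k, i) = exp(-r*dt) * [p * V(k+1, i) + (1-p) * V(k+1, i+1)]; then take max(V_cont, immediate exercise) for American.
  V(3,0) = exp(-r*dt) * [p*68.492123 + (1-p)*28.887142] = 46.866162; exercise = 46.701005; V(3,0) = max -> 46.866162
  V(3,1) = exp(-r*dt) * [p*28.887142 + (1-p)*2.420000] = 14.489771; exercise = 14.324615; V(3,1) = max -> 14.489771
  V(3,2) = exp(-r*dt) * [p*2.420000 + (1-p)*0.000000] = 1.104307; exercise = 0.000000; V(3,2) = max -> 1.104307
  V(3,3) = exp(-r*dt) * [p*0.000000 + (1-p)*0.000000] = 0.000000; exercise = 0.000000; V(3,3) = max -> 0.000000
  V(2,0) = exp(-r*dt) * [p*46.866162 + (1-p)*14.489771] = 29.216919; exercise = 28.887142; V(2,0) = max -> 29.216919
  V(2,1) = exp(-r*dt) * [p*14.489771 + (1-p)*1.104307] = 7.208849; exercise = 2.420000; V(2,1) = max -> 7.208849
  V(2,2) = exp(-r*dt) * [p*1.104307 + (1-p)*0.000000] = 0.503923; exercise = 0.000000; V(2,2) = max -> 0.503923
  V(1,0) = exp(-r*dt) * [p*29.216919 + (1-p)*7.208849] = 17.228295; exercise = 14.324615; V(1,0) = max -> 17.228295
  V(1,1) = exp(-r*dt) * [p*7.208849 + (1-p)*0.503923] = 3.561914; exercise = 0.000000; V(1,1) = max -> 3.561914
  V(0,0) = exp(-r*dt) * [p*17.228295 + (1-p)*3.561914] = 9.786671; exercise = 2.420000; V(0,0) = max -> 9.786671

Answer: Price = V(0,0) = 9.7867


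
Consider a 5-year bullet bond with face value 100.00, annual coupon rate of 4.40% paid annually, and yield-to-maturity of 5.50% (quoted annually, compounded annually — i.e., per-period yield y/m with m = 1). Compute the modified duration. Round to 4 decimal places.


Coupon per period c = face * coupon_rate / m = 4.400000
Periods per year m = 1; per-period yield y/m = 0.055000
Number of cashflows N = 5
Cashflows (t years, CF_t, discount factor 1/(1+y/m)^(m*t), PV):
  t = 1.0000: CF_t = 4.400000, DF = 0.947867, PV = 4.170616
  t = 2.0000: CF_t = 4.400000, DF = 0.898452, PV = 3.953191
  t = 3.0000: CF_t = 4.400000, DF = 0.851614, PV = 3.747100
  t = 4.0000: CF_t = 4.400000, DF = 0.807217, PV = 3.551754
  t = 5.0000: CF_t = 104.400000, DF = 0.765134, PV = 79.880027
Price P = sum_t PV_t = 95.302687
First compute Macaulay numerator sum_t t * PV_t:
  t * PV_t at t = 1.0000: 4.170616
  t * PV_t at t = 2.0000: 7.906381
  t * PV_t at t = 3.0000: 11.241300
  t * PV_t at t = 4.0000: 14.207015
  t * PV_t at t = 5.0000: 399.400133
Macaulay duration D = 436.925445 / 95.302687 = 4.584608
Modified duration = D / (1 + y/m) = 4.584608 / (1 + 0.055000) = 4.345600

Answer: Modified duration = 4.3456


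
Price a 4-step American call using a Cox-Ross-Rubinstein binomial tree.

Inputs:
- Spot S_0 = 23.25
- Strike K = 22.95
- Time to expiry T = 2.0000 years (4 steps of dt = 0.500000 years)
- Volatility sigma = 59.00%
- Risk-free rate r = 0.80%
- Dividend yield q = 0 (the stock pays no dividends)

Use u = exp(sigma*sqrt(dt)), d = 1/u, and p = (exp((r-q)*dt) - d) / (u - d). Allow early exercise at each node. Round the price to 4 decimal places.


dt = T/N = 0.500000
u = exp(sigma*sqrt(dt)) = 1.517695; d = 1/u = 0.658894
p = (exp((r-q)*dt) - d) / (u - d) = 0.401856
Discount per step: exp(-r*dt) = 0.996008
Stock lattice S(k, i) with i counting down-moves:
  k=0: S(0,0) = 23.2500
  k=1: S(1,0) = 35.2864; S(1,1) = 15.3193
  k=2: S(2,0) = 53.5540; S(2,1) = 23.2500; S(2,2) = 10.0938
  k=3: S(3,0) = 81.2787; S(3,1) = 35.2864; S(3,2) = 15.3193; S(3,3) = 6.6507
  k=4: S(4,0) = 123.3563; S(4,1) = 53.5540; S(4,2) = 23.2500; S(4,3) = 10.0938; S(4,4) = 4.3821
Terminal payoffs V(N, i) = max(S_T - K, 0):
  V(4,0) = 100.406327; V(4,1) = 30.604034; V(4,2) = 0.300000; V(4,3) = 0.000000; V(4,4) = 0.000000
Backward induction: V(k, i) = exp(-r*dt) * [p * V(k+1, i) + (1-p) * V(k+1, i+1)]; then take max(V_cont, immediate exercise) for American.
  V(3,0) = exp(-r*dt) * [p*100.406327 + (1-p)*30.604034] = 58.420328; exercise = 58.328712; V(3,0) = max -> 58.420328
  V(3,1) = exp(-r*dt) * [p*30.604034 + (1-p)*0.300000] = 12.428035; exercise = 12.336418; V(3,1) = max -> 12.428035
  V(3,2) = exp(-r*dt) * [p*0.300000 + (1-p)*0.000000] = 0.120075; exercise = 0.000000; V(3,2) = max -> 0.120075
  V(3,3) = exp(-r*dt) * [p*0.000000 + (1-p)*0.000000] = 0.000000; exercise = 0.000000; V(3,3) = max -> 0.000000
  V(2,0) = exp(-r*dt) * [p*58.420328 + (1-p)*12.428035] = 30.786902; exercise = 30.604034; V(2,0) = max -> 30.786902
  V(2,1) = exp(-r*dt) * [p*12.428035 + (1-p)*0.120075] = 5.045874; exercise = 0.300000; V(2,1) = max -> 5.045874
  V(2,2) = exp(-r*dt) * [p*0.120075 + (1-p)*0.000000] = 0.048060; exercise = 0.000000; V(2,2) = max -> 0.048060
  V(1,0) = exp(-r*dt) * [p*30.786902 + (1-p)*5.045874] = 15.328613; exercise = 12.336418; V(1,0) = max -> 15.328613
  V(1,1) = exp(-r*dt) * [p*5.045874 + (1-p)*0.048060] = 2.048250; exercise = 0.000000; V(1,1) = max -> 2.048250
  V(0,0) = exp(-r*dt) * [p*15.328613 + (1-p)*2.048250] = 7.355558; exercise = 0.300000; V(0,0) = max -> 7.355558

Answer: Price = V(0,0) = 7.3556


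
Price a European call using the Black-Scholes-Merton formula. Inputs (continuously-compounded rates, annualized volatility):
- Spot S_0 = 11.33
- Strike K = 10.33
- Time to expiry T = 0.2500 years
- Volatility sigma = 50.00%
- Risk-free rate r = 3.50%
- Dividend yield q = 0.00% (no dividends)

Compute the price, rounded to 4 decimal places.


Answer: Price = 1.7039

Derivation:
d1 = (ln(S/K) + (r - q + 0.5*sigma^2) * T) / (sigma * sqrt(T)) = 0.52960717
d2 = d1 - sigma * sqrt(T) = 0.27960717
exp(-rT) = 0.99128817; exp(-qT) = 1.00000000
C = S_0 * exp(-qT) * N(d1) - K * exp(-rT) * N(d2)
N(d1) = 0.70180784; N(d2) = 0.61011055
C = 11.3300 * 1.00000000 * 0.70180784 - 10.3300 * 0.99128817 * 0.61011055 = 1.7039


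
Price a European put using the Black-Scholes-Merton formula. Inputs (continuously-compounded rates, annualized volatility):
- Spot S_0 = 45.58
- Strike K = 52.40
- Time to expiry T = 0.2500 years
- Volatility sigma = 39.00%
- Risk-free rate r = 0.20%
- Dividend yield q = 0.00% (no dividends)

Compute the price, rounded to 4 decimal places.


d1 = (ln(S/K) + (r - q + 0.5*sigma^2) * T) / (sigma * sqrt(T)) = -0.61500035
d2 = d1 - sigma * sqrt(T) = -0.81000035
exp(-rT) = 0.99950012; exp(-qT) = 1.00000000
P = K * exp(-rT) * N(-d2) - S_0 * exp(-qT) * N(-d1)
N(-d1) = 0.73072275; N(-d2) = 0.79103001
P = 52.4000 * 0.99950012 * 0.79103001 - 45.5800 * 1.00000000 * 0.73072275 = 8.1229

Answer: Price = 8.1229


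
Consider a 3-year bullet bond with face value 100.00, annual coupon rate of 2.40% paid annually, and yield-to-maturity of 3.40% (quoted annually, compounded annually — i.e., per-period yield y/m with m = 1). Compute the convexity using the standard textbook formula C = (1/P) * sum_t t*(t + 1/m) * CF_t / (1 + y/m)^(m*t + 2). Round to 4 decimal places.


Coupon per period c = face * coupon_rate / m = 2.400000
Periods per year m = 1; per-period yield y/m = 0.034000
Number of cashflows N = 3
Cashflows (t years, CF_t, discount factor 1/(1+y/m)^(m*t), PV):
  t = 1.0000: CF_t = 2.400000, DF = 0.967118, PV = 2.321083
  t = 2.0000: CF_t = 2.400000, DF = 0.935317, PV = 2.244761
  t = 3.0000: CF_t = 102.400000, DF = 0.904562, PV = 92.627158
Price P = sum_t PV_t = 97.193003
Convexity numerator sum_t t*(t + 1/m) * CF_t / (1+y/m)^(m*t + 2):
  t = 1.0000: term = 4.341898
  t = 2.0000: term = 12.597383
  t = 3.0000: term = 1039.629296
Convexity = (1/P) * sum = 1056.568577 / 97.193003 = 10.870830

Answer: Convexity = 10.8708


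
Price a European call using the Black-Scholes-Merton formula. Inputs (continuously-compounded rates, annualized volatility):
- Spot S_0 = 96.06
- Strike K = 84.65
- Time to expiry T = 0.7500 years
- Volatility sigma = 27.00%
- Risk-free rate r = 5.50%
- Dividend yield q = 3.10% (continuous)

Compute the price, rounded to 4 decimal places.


Answer: Price = 15.9560

Derivation:
d1 = (ln(S/K) + (r - q + 0.5*sigma^2) * T) / (sigma * sqrt(T)) = 0.73466918
d2 = d1 - sigma * sqrt(T) = 0.50084232
exp(-rT) = 0.95958920; exp(-qT) = 0.97701820
C = S_0 * exp(-qT) * N(d1) - K * exp(-rT) * N(d2)
N(d1) = 0.76872950; N(d2) = 0.69175895
C = 96.0600 * 0.97701820 * 0.76872950 - 84.6500 * 0.95958920 * 0.69175895 = 15.9560


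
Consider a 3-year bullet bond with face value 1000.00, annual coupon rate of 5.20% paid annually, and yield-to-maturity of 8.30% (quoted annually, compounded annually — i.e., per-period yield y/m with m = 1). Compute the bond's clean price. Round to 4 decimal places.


Answer: Price = 920.5405

Derivation:
Coupon per period c = face * coupon_rate / m = 52.000000
Periods per year m = 1; per-period yield y/m = 0.083000
Number of cashflows N = 3
Cashflows (t years, CF_t, discount factor 1/(1+y/m)^(m*t), PV):
  t = 1.0000: CF_t = 52.000000, DF = 0.923361, PV = 48.014774
  t = 2.0000: CF_t = 52.000000, DF = 0.852596, PV = 44.334971
  t = 3.0000: CF_t = 1052.000000, DF = 0.787254, PV = 828.190739
Price P = sum_t PV_t = 920.540484


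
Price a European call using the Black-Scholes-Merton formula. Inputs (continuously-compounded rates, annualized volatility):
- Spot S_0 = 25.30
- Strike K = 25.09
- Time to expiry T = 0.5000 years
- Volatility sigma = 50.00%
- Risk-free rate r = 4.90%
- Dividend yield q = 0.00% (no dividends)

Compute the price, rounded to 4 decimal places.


d1 = (ln(S/K) + (r - q + 0.5*sigma^2) * T) / (sigma * sqrt(T)) = 0.26964820
d2 = d1 - sigma * sqrt(T) = -0.08390519
exp(-rT) = 0.97579769; exp(-qT) = 1.00000000
C = S_0 * exp(-qT) * N(d1) - K * exp(-rT) * N(d2)
N(d1) = 0.60628454; N(d2) = 0.46656591
C = 25.3000 * 1.00000000 * 0.60628454 - 25.0900 * 0.97579769 * 0.46656591 = 3.9162

Answer: Price = 3.9162


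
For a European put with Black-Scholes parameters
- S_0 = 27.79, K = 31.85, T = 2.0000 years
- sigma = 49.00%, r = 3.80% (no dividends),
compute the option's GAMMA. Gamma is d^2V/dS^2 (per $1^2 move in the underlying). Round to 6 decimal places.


Answer: Gamma = 0.020031

Derivation:
d1 = 0.2593766693; d2 = -0.4335879762
phi(d1) = 0.3857458055; exp(-qT) = 1.0000000000; exp(-rT) = 0.9268162066
Gamma = exp(-qT) * phi(d1) / (S * sigma * sqrt(T)) = 1.0000000000 * 0.3857458055 / (27.7900 * 0.4900 * 1.4142135624) = 0.020031


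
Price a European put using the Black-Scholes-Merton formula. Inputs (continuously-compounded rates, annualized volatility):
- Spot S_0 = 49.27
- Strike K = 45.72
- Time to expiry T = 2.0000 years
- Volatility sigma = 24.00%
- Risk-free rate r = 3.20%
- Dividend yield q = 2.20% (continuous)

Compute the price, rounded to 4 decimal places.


Answer: Price = 4.1672

Derivation:
d1 = (ln(S/K) + (r - q + 0.5*sigma^2) * T) / (sigma * sqrt(T)) = 0.44895252
d2 = d1 - sigma * sqrt(T) = 0.10954126
exp(-rT) = 0.93800500; exp(-qT) = 0.95695396
P = K * exp(-rT) * N(-d2) - S_0 * exp(-qT) * N(-d1)
N(-d1) = 0.32673295; N(-d2) = 0.45638660
P = 45.7200 * 0.93800500 * 0.45638660 - 49.2700 * 0.95695396 * 0.32673295 = 4.1672


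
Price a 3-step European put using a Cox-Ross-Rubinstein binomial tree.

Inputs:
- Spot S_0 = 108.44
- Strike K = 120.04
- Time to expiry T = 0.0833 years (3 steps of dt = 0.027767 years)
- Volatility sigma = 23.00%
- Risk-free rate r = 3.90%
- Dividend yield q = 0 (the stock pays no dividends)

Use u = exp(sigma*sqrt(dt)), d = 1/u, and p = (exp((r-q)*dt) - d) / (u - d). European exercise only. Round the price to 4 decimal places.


Answer: Price = V(0,0) = 11.4172

Derivation:
dt = T/N = 0.027767
u = exp(sigma*sqrt(dt)) = 1.039070; d = 1/u = 0.962399
p = (exp((r-q)*dt) - d) / (u - d) = 0.504552
Discount per step: exp(-r*dt) = 0.998918
Stock lattice S(k, i) with i counting down-moves:
  k=0: S(0,0) = 108.4400
  k=1: S(1,0) = 112.6767; S(1,1) = 104.3626
  k=2: S(2,0) = 117.0789; S(2,1) = 108.4400; S(2,2) = 100.4385
  k=3: S(3,0) = 121.6532; S(3,1) = 112.6767; S(3,2) = 104.3626; S(3,3) = 96.6620
Terminal payoffs V(N, i) = max(K - S_T, 0):
  V(3,0) = 0.000000; V(3,1) = 7.363296; V(3,2) = 15.677402; V(3,3) = 23.378032
Backward induction: V(k, i) = exp(-r*dt) * [p * V(k+1, i) + (1-p) * V(k+1, i+1)].
  V(2,0) = exp(-r*dt) * [p*0.000000 + (1-p)*7.363296] = 3.644185
  V(2,1) = exp(-r*dt) * [p*7.363296 + (1-p)*15.677402] = 11.470079
  V(2,2) = exp(-r*dt) * [p*15.677402 + (1-p)*23.378032] = 19.471570
  V(1,0) = exp(-r*dt) * [p*3.644185 + (1-p)*11.470079] = 7.513371
  V(1,1) = exp(-r*dt) * [p*11.470079 + (1-p)*19.471570] = 15.417700
  V(0,0) = exp(-r*dt) * [p*7.513371 + (1-p)*15.417700] = 11.417188


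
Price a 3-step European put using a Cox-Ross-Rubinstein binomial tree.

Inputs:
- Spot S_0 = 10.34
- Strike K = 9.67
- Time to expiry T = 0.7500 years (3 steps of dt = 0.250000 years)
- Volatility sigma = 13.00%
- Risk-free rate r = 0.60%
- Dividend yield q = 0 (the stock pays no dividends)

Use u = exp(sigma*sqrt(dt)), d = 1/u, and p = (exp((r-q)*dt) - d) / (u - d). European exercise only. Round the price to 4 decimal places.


dt = T/N = 0.250000
u = exp(sigma*sqrt(dt)) = 1.067159; d = 1/u = 0.937067
p = (exp((r-q)*dt) - d) / (u - d) = 0.495295
Discount per step: exp(-r*dt) = 0.998501
Stock lattice S(k, i) with i counting down-moves:
  k=0: S(0,0) = 10.3400
  k=1: S(1,0) = 11.0344; S(1,1) = 9.6893
  k=2: S(2,0) = 11.7755; S(2,1) = 10.3400; S(2,2) = 9.0795
  k=3: S(3,0) = 12.5663; S(3,1) = 11.0344; S(3,2) = 9.6893; S(3,3) = 8.5081
Terminal payoffs V(N, i) = max(K - S_T, 0):
  V(3,0) = 0.000000; V(3,1) = 0.000000; V(3,2) = 0.000000; V(3,3) = 1.161890
Backward induction: V(k, i) = exp(-r*dt) * [p * V(k+1, i) + (1-p) * V(k+1, i+1)].
  V(2,0) = exp(-r*dt) * [p*0.000000 + (1-p)*0.000000] = 0.000000
  V(2,1) = exp(-r*dt) * [p*0.000000 + (1-p)*0.000000] = 0.000000
  V(2,2) = exp(-r*dt) * [p*0.000000 + (1-p)*1.161890] = 0.585533
  V(1,0) = exp(-r*dt) * [p*0.000000 + (1-p)*0.000000] = 0.000000
  V(1,1) = exp(-r*dt) * [p*0.000000 + (1-p)*0.585533] = 0.295079
  V(0,0) = exp(-r*dt) * [p*0.000000 + (1-p)*0.295079] = 0.148705

Answer: Price = V(0,0) = 0.1487


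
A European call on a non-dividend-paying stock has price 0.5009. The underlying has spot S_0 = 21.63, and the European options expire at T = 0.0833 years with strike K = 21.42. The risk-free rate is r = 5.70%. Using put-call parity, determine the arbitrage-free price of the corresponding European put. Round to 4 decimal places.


Put-call parity: C - P = S_0 * exp(-qT) - K * exp(-rT).
S_0 * exp(-qT) = 21.6300 * 1.00000000 = 21.63000000
K * exp(-rT) = 21.4200 * 0.99526315 = 21.31853677
P = C - S*exp(-qT) + K*exp(-rT)
P = 0.5009 - 21.63000000 + 21.31853677 = 0.1894

Answer: Put price = 0.1894


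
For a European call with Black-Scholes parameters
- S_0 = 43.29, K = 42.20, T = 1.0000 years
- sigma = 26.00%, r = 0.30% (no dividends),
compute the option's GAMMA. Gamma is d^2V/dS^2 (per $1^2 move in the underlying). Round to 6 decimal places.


d1 = 0.2396209247; d2 = -0.0203790753
phi(d1) = 0.3876518535; exp(-qT) = 1.0000000000; exp(-rT) = 0.9970044955
Gamma = exp(-qT) * phi(d1) / (S * sigma * sqrt(T)) = 1.0000000000 * 0.3876518535 / (43.2900 * 0.2600 * 1.0000000000) = 0.034441

Answer: Gamma = 0.034441


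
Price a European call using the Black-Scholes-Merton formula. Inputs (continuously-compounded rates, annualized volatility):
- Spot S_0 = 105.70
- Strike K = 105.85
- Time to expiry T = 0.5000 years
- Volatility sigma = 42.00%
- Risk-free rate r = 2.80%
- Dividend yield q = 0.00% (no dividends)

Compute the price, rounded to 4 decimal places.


d1 = (ln(S/K) + (r - q + 0.5*sigma^2) * T) / (sigma * sqrt(T)) = 0.19085787
d2 = d1 - sigma * sqrt(T) = -0.10612698
exp(-rT) = 0.98609754; exp(-qT) = 1.00000000
C = S_0 * exp(-qT) * N(d1) - K * exp(-rT) * N(d2)
N(d1) = 0.57568153; N(d2) = 0.45774080
C = 105.7000 * 1.00000000 * 0.57568153 - 105.8500 * 0.98609754 * 0.45774080 = 13.0713

Answer: Price = 13.0713


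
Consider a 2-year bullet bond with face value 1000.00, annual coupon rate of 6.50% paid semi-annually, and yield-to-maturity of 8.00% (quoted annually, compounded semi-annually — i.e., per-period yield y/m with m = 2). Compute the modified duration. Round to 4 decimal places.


Answer: Modified duration = 1.8328

Derivation:
Coupon per period c = face * coupon_rate / m = 32.500000
Periods per year m = 2; per-period yield y/m = 0.040000
Number of cashflows N = 4
Cashflows (t years, CF_t, discount factor 1/(1+y/m)^(m*t), PV):
  t = 0.5000: CF_t = 32.500000, DF = 0.961538, PV = 31.250000
  t = 1.0000: CF_t = 32.500000, DF = 0.924556, PV = 30.048077
  t = 1.5000: CF_t = 32.500000, DF = 0.888996, PV = 28.892382
  t = 2.0000: CF_t = 1032.500000, DF = 0.854804, PV = 882.585327
Price P = sum_t PV_t = 972.775786
First compute Macaulay numerator sum_t t * PV_t:
  t * PV_t at t = 0.5000: 15.625000
  t * PV_t at t = 1.0000: 30.048077
  t * PV_t at t = 1.5000: 43.338572
  t * PV_t at t = 2.0000: 1765.170654
Macaulay duration D = 1854.182304 / 972.775786 = 1.906074
Modified duration = D / (1 + y/m) = 1.906074 / (1 + 0.040000) = 1.832763


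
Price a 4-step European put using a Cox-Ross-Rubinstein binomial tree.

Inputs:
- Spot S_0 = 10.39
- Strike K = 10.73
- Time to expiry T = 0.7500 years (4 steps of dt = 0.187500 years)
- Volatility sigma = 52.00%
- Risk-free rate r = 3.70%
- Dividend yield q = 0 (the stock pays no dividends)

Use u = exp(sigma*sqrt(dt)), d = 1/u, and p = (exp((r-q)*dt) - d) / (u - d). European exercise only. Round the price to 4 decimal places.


Answer: Price = V(0,0) = 1.8238

Derivation:
dt = T/N = 0.187500
u = exp(sigma*sqrt(dt)) = 1.252531; d = 1/u = 0.798383
p = (exp((r-q)*dt) - d) / (u - d) = 0.459274
Discount per step: exp(-r*dt) = 0.993087
Stock lattice S(k, i) with i counting down-moves:
  k=0: S(0,0) = 10.3900
  k=1: S(1,0) = 13.0138; S(1,1) = 8.2952
  k=2: S(2,0) = 16.3002; S(2,1) = 10.3900; S(2,2) = 6.6227
  k=3: S(3,0) = 20.4165; S(3,1) = 13.0138; S(3,2) = 8.2952; S(3,3) = 5.2875
  k=4: S(4,0) = 25.5723; S(4,1) = 16.3002; S(4,2) = 10.3900; S(4,3) = 6.6227; S(4,4) = 4.2214
Terminal payoffs V(N, i) = max(K - S_T, 0):
  V(4,0) = 0.000000; V(4,1) = 0.000000; V(4,2) = 0.340000; V(4,3) = 4.107251; V(4,4) = 6.508555
Backward induction: V(k, i) = exp(-r*dt) * [p * V(k+1, i) + (1-p) * V(k+1, i+1)].
  V(3,0) = exp(-r*dt) * [p*0.000000 + (1-p)*0.000000] = 0.000000
  V(3,1) = exp(-r*dt) * [p*0.000000 + (1-p)*0.340000] = 0.182576
  V(3,2) = exp(-r*dt) * [p*0.340000 + (1-p)*4.107251] = 2.360617
  V(3,3) = exp(-r*dt) * [p*4.107251 + (1-p)*6.508555] = 5.368326
  V(2,0) = exp(-r*dt) * [p*0.000000 + (1-p)*0.182576] = 0.098041
  V(2,1) = exp(-r*dt) * [p*0.182576 + (1-p)*2.360617] = 1.350895
  V(2,2) = exp(-r*dt) * [p*2.360617 + (1-p)*5.368326] = 3.959400
  V(1,0) = exp(-r*dt) * [p*0.098041 + (1-p)*1.350895] = 0.770130
  V(1,1) = exp(-r*dt) * [p*1.350895 + (1-p)*3.959400] = 2.742291
  V(0,0) = exp(-r*dt) * [p*0.770130 + (1-p)*2.742291] = 1.823832


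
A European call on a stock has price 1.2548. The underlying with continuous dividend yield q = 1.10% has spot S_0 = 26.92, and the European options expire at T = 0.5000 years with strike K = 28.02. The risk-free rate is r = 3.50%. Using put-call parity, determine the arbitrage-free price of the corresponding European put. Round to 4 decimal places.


Answer: Put price = 2.0164

Derivation:
Put-call parity: C - P = S_0 * exp(-qT) - K * exp(-rT).
S_0 * exp(-qT) = 26.9200 * 0.99451510 = 26.77234642
K * exp(-rT) = 28.0200 * 0.98265224 = 27.53391564
P = C - S*exp(-qT) + K*exp(-rT)
P = 1.2548 - 26.77234642 + 27.53391564 = 2.0164


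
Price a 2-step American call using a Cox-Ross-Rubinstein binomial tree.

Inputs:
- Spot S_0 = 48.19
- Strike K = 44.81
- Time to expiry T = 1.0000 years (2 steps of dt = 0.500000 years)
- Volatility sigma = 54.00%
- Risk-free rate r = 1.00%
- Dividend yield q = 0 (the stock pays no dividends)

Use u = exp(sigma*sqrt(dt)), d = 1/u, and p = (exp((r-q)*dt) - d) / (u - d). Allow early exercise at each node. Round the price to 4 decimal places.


Answer: Price = V(0,0) = 11.4760

Derivation:
dt = T/N = 0.500000
u = exp(sigma*sqrt(dt)) = 1.464974; d = 1/u = 0.682606
p = (exp((r-q)*dt) - d) / (u - d) = 0.412091
Discount per step: exp(-r*dt) = 0.995012
Stock lattice S(k, i) with i counting down-moves:
  k=0: S(0,0) = 48.1900
  k=1: S(1,0) = 70.5971; S(1,1) = 32.8948
  k=2: S(2,0) = 103.4229; S(2,1) = 48.1900; S(2,2) = 22.4542
Terminal payoffs V(N, i) = max(S_T - K, 0):
  V(2,0) = 58.612946; V(2,1) = 3.380000; V(2,2) = 0.000000
Backward induction: V(k, i) = exp(-r*dt) * [p * V(k+1, i) + (1-p) * V(k+1, i+1)]; then take max(V_cont, immediate exercise) for American.
  V(1,0) = exp(-r*dt) * [p*58.612946 + (1-p)*3.380000] = 26.010600; exercise = 25.787109; V(1,0) = max -> 26.010600
  V(1,1) = exp(-r*dt) * [p*3.380000 + (1-p)*0.000000] = 1.385919; exercise = 0.000000; V(1,1) = max -> 1.385919
  V(0,0) = exp(-r*dt) * [p*26.010600 + (1-p)*1.385919] = 11.475995; exercise = 3.380000; V(0,0) = max -> 11.475995


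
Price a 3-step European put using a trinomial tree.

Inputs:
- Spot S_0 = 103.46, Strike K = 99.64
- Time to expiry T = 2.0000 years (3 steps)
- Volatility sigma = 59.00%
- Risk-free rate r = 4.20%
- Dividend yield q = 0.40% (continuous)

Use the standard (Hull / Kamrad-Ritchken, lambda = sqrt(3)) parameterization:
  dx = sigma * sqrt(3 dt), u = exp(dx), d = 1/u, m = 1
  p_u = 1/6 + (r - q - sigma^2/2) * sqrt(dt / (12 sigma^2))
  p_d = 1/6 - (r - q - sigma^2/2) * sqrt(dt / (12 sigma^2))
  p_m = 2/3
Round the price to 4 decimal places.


Answer: Price = V(0,0) = 23.7592

Derivation:
dt = T/N = 0.666667; dx = sigma*sqrt(3*dt) = 0.834386
u = exp(dx) = 2.303399; d = 1/u = 0.434141
p_u = 0.112315, p_m = 0.666667, p_d = 0.221018
Discount per step: exp(-r*dt) = 0.972388
Stock lattice S(k, j) with j the centered position index:
  k=0: S(0,+0) = 103.4600
  k=1: S(1,-1) = 44.9162; S(1,+0) = 103.4600; S(1,+1) = 238.3097
  k=2: S(2,-2) = 19.5000; S(2,-1) = 44.9162; S(2,+0) = 103.4600; S(2,+1) = 238.3097; S(2,+2) = 548.9224
  k=3: S(3,-3) = 8.4657; S(3,-2) = 19.5000; S(3,-1) = 44.9162; S(3,+0) = 103.4600; S(3,+1) = 238.3097; S(3,+2) = 548.9224; S(3,+3) = 1264.3875
Terminal payoffs V(N, j) = max(K - S_T, 0):
  V(3,-3) = 91.174263; V(3,-2) = 80.140027; V(3,-1) = 54.723776; V(3,+0) = 0.000000; V(3,+1) = 0.000000; V(3,+2) = 0.000000; V(3,+3) = 0.000000
Backward induction: V(k, j) = exp(-r*dt) * [p_u * V(k+1, j+1) + p_m * V(k+1, j) + p_d * V(k+1, j-1)]
  V(2,-2) = exp(-r*dt) * [p_u*54.723776 + p_m*80.140027 + p_d*91.174263] = 77.522844
  V(2,-1) = exp(-r*dt) * [p_u*0.000000 + p_m*54.723776 + p_d*80.140027] = 52.698497
  V(2,+0) = exp(-r*dt) * [p_u*0.000000 + p_m*0.000000 + p_d*54.723776] = 11.760979
  V(2,+1) = exp(-r*dt) * [p_u*0.000000 + p_m*0.000000 + p_d*0.000000] = 0.000000
  V(2,+2) = exp(-r*dt) * [p_u*0.000000 + p_m*0.000000 + p_d*0.000000] = 0.000000
  V(1,-1) = exp(-r*dt) * [p_u*11.760979 + p_m*52.698497 + p_d*77.522844] = 52.107584
  V(1,+0) = exp(-r*dt) * [p_u*0.000000 + p_m*11.760979 + p_d*52.698497] = 18.949875
  V(1,+1) = exp(-r*dt) * [p_u*0.000000 + p_m*0.000000 + p_d*11.760979] = 2.527615
  V(0,+0) = exp(-r*dt) * [p_u*2.527615 + p_m*18.949875 + p_d*52.107584] = 23.759196


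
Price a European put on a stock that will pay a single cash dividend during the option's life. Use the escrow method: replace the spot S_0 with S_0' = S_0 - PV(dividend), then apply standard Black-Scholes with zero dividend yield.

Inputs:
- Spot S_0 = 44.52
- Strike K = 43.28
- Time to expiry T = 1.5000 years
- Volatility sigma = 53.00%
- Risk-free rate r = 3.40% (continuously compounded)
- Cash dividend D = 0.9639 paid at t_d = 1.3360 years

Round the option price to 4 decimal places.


PV(D) = D * exp(-r * t_d) = 0.9639 * 0.95559222 = 0.92109535
S_0' = S_0 - PV(D) = 44.5200 - 0.92109535 = 43.59890465
d1 = (ln(S_0'/K) + (r + sigma^2/2)*T) / (sigma*sqrt(T)) = 0.41443578
d2 = d1 - sigma*sqrt(T) = -0.23467900
exp(-rT) = 0.95027867
N(-d1) = 0.33927749; N(-d2) = 0.59277106
P = K * exp(-rT) * N(-d2) - S_0' * N(-d1) = 43.2800 * 0.95027867 * 0.59277106 - 43.59890465 * 0.33927749 = 9.5874

Answer: Price = 9.5874


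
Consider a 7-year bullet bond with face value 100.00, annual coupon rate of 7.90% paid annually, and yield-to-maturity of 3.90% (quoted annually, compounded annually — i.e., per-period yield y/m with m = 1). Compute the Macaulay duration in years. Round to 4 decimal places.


Coupon per period c = face * coupon_rate / m = 7.900000
Periods per year m = 1; per-period yield y/m = 0.039000
Number of cashflows N = 7
Cashflows (t years, CF_t, discount factor 1/(1+y/m)^(m*t), PV):
  t = 1.0000: CF_t = 7.900000, DF = 0.962464, PV = 7.603465
  t = 2.0000: CF_t = 7.900000, DF = 0.926337, PV = 7.318061
  t = 3.0000: CF_t = 7.900000, DF = 0.891566, PV = 7.043369
  t = 4.0000: CF_t = 7.900000, DF = 0.858100, PV = 6.778989
  t = 5.0000: CF_t = 7.900000, DF = 0.825890, PV = 6.524532
  t = 6.0000: CF_t = 7.900000, DF = 0.794889, PV = 6.279626
  t = 7.0000: CF_t = 107.900000, DF = 0.765052, PV = 82.549151
Price P = sum_t PV_t = 124.097192
Macaulay numerator sum_t t * PV_t:
  t * PV_t at t = 1.0000: 7.603465
  t * PV_t at t = 2.0000: 14.636121
  t * PV_t at t = 3.0000: 21.130107
  t * PV_t at t = 4.0000: 27.115954
  t * PV_t at t = 5.0000: 32.622659
  t * PV_t at t = 6.0000: 37.677758
  t * PV_t at t = 7.0000: 577.844058
Macaulay duration D = (sum_t t * PV_t) / P = 718.630123 / 124.097192 = 5.790865

Answer: Macaulay duration = 5.7909 years


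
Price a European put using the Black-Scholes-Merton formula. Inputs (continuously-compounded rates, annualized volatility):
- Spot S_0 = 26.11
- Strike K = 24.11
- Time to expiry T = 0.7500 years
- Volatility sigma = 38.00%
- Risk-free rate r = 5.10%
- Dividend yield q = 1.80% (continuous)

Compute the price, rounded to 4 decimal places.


d1 = (ln(S/K) + (r - q + 0.5*sigma^2) * T) / (sigma * sqrt(T)) = 0.48191029
d2 = d1 - sigma * sqrt(T) = 0.15282064
exp(-rT) = 0.96247229; exp(-qT) = 0.98659072
P = K * exp(-rT) * N(-d2) - S_0 * exp(-qT) * N(-d1)
N(-d1) = 0.31493484; N(-d2) = 0.43926986
P = 24.1100 * 0.96247229 * 0.43926986 - 26.1100 * 0.98659072 * 0.31493484 = 2.0807

Answer: Price = 2.0807


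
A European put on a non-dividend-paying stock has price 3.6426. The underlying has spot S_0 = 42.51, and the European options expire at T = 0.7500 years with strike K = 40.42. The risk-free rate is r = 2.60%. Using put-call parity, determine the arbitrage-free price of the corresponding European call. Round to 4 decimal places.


Answer: Call price = 6.5132

Derivation:
Put-call parity: C - P = S_0 * exp(-qT) - K * exp(-rT).
S_0 * exp(-qT) = 42.5100 * 1.00000000 = 42.51000000
K * exp(-rT) = 40.4200 * 0.98068890 = 39.63944514
C = P + S*exp(-qT) - K*exp(-rT)
C = 3.6426 + 42.51000000 - 39.63944514 = 6.5132


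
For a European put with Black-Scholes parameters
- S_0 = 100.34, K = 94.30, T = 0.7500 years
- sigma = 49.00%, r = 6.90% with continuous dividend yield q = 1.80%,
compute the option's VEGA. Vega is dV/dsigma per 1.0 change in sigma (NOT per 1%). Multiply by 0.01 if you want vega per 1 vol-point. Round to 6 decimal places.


Answer: Vega = 30.927857

Derivation:
d1 = 0.4486146607; d2 = 0.0242622129
phi(d1) = 0.3607514398; exp(-qT) = 0.9865907163; exp(-rT) = 0.9495662287
Vega = S * exp(-qT) * phi(d1) * sqrt(T) = 100.3400 * 0.9865907163 * 0.3607514398 * 0.8660254038 = 30.927857


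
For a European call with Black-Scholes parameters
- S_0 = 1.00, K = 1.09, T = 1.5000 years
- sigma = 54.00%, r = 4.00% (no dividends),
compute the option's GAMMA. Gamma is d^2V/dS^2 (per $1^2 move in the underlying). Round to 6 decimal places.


Answer: Gamma = 0.578189

Derivation:
d1 = 0.2910996348; d2 = -0.3702625958
phi(d1) = 0.3823923773; exp(-qT) = 1.0000000000; exp(-rT) = 0.9417645336
Gamma = exp(-qT) * phi(d1) / (S * sigma * sqrt(T)) = 1.0000000000 * 0.3823923773 / (1.0000 * 0.5400 * 1.2247448714) = 0.578189


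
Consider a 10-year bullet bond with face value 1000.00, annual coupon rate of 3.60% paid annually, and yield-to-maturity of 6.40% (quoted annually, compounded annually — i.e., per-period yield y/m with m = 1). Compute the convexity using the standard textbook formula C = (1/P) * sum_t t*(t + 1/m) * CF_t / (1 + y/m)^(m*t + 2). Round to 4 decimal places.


Answer: Convexity = 76.4360

Derivation:
Coupon per period c = face * coupon_rate / m = 36.000000
Periods per year m = 1; per-period yield y/m = 0.064000
Number of cashflows N = 10
Cashflows (t years, CF_t, discount factor 1/(1+y/m)^(m*t), PV):
  t = 1.0000: CF_t = 36.000000, DF = 0.939850, PV = 33.834586
  t = 2.0000: CF_t = 36.000000, DF = 0.883317, PV = 31.799423
  t = 3.0000: CF_t = 36.000000, DF = 0.830185, PV = 29.886676
  t = 4.0000: CF_t = 36.000000, DF = 0.780249, PV = 28.088981
  t = 5.0000: CF_t = 36.000000, DF = 0.733317, PV = 26.399419
  t = 6.0000: CF_t = 36.000000, DF = 0.689208, PV = 24.811484
  t = 7.0000: CF_t = 36.000000, DF = 0.647752, PV = 23.319064
  t = 8.0000: CF_t = 36.000000, DF = 0.608789, PV = 21.916413
  t = 9.0000: CF_t = 36.000000, DF = 0.572170, PV = 20.598133
  t = 10.0000: CF_t = 1036.000000, DF = 0.537754, PV = 557.113235
Price P = sum_t PV_t = 797.767413
Convexity numerator sum_t t*(t + 1/m) * CF_t / (1+y/m)^(m*t + 2):
  t = 1.0000: term = 59.773352
  t = 2.0000: term = 168.533888
  t = 3.0000: term = 316.793022
  t = 4.0000: term = 496.229671
  t = 5.0000: term = 699.571905
  t = 6.0000: term = 920.489349
  t = 7.0000: term = 1153.495424
  t = 8.0000: term = 1393.858596
  t = 9.0000: term = 1637.521846
  t = 10.0000: term = 54131.854406
Convexity = (1/P) * sum = 60978.121459 / 797.767413 = 76.435964
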